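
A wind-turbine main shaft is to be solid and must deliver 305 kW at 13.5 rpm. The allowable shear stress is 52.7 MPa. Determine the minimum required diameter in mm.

ω = 2π·13.5/60 = 1.414 rad/s, so T = P/ω = 305×10³ / 1.414 = 215700 N·m.
For a solid shaft τ_max = 16T/(πd³), so d = (16T/(π τ_allow))^(1/3) = (16·215700/(π·5.27×10^7))^(1/3) = 0.2752 m.

275 mm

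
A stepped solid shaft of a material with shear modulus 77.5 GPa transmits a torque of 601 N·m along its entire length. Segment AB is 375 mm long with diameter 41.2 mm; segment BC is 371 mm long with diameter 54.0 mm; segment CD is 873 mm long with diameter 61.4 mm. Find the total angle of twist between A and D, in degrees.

J_AB = π(0.0412)⁴/32 = 2.83×10^-7 m⁴; J_BC = π(0.0540)⁴/32 = 8.35×10^-7 m⁴; J_CD = π(0.0614)⁴/32 = 1.40×10^-6 m⁴.
θ = (T/G)·Σ L_i/J_i = (601.0/77.5×10⁹)·(0.375/2.83×10^-7 + 0.371/8.35×10^-7 + 0.873/1.40×10^-6) = 0.01858 rad.

1.06°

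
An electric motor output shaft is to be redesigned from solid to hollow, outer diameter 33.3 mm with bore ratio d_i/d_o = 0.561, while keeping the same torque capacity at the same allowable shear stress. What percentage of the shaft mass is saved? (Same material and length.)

Equal τ_max and T ⇒ the solid shaft needs d_s³ = d_o³(1−k⁴), so d_s = 33.3·(1−0.561⁴)^(1/3) = 32.16 mm.
Area ratio A_h/A_s = d_o²(1−k²)/d_s² = (1−k²)/(1−k⁴)^(2/3) = 0.7346.
Mass saving = 1 − 0.7346 = 26.5 %.

26.5 %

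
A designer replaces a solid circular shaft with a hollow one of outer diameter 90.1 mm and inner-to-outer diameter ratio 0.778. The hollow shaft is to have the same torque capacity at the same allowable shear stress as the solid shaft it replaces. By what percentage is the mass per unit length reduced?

46.5 %

Equal τ_max and T ⇒ the solid shaft needs d_s³ = d_o³(1−k⁴), so d_s = 90.1·(1−0.778⁴)^(1/3) = 77.39 mm.
Area ratio A_h/A_s = d_o²(1−k²)/d_s² = (1−k²)/(1−k⁴)^(2/3) = 0.5350.
Mass saving = 1 − 0.5350 = 46.5 %.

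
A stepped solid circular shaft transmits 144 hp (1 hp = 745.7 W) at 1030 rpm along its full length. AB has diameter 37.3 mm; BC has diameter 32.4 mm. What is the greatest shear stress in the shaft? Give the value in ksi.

21.6 ksi

ω = 2π·1030/60 = 107.9 rad/s, so T = P/ω = 144×745.7 / 107.9 = 995.5 N·m.
Under the same torque, τ_max = 16T/(πd³) is largest where d is smallest — segment BC (d = 32.4 mm).
τ_max = 16·995.5/(π·(0.0324)³) = 1.491×10^8 Pa.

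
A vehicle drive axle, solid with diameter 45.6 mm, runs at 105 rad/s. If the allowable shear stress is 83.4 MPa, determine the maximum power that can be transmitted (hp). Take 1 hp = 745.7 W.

219 hp

J = πd⁴/32 = π(0.0456)⁴/32 = 4.245×10^-7 m⁴.
T_max = τ_allow·J/r = 8.34×10^7 × 4.245×10^-7 / 0.0228 = 1553 N·m.
ω = 105 rad/s, so P_max = T_max·ω = 1.630×10^5 W.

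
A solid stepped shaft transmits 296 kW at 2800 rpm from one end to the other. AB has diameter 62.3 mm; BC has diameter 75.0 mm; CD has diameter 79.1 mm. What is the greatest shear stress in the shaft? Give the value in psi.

3080 psi

ω = 2π·2800/60 = 293.2 rad/s, so T = P/ω = 296×10³ / 293.2 = 1009 N·m.
Under the same torque, τ_max = 16T/(πd³) is largest where d is smallest — segment AB (d = 62.3 mm).
τ_max = 16·1009/(π·(0.0623)³) = 2.126×10^7 Pa.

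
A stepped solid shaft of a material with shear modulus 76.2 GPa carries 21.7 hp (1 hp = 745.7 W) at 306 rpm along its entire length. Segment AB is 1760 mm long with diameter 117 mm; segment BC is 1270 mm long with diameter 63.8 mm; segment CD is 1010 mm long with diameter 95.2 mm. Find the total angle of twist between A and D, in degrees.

0.380°

ω = 2π·306/60 = 32.04 rad/s, so T = P/ω = 21.7×745.7 / 32.04 = 505.0 N·m.
J_AB = π(0.117)⁴/32 = 1.84×10^-5 m⁴; J_BC = π(0.0638)⁴/32 = 1.63×10^-6 m⁴; J_CD = π(0.0952)⁴/32 = 8.06×10^-6 m⁴.
θ = (T/G)·Σ L_i/J_i = (505.0/76.2×10⁹)·(1.76/1.84×10^-5 + 1.27/1.63×10^-6 + 1.01/8.06×10^-6) = 6.638×10^-3 rad.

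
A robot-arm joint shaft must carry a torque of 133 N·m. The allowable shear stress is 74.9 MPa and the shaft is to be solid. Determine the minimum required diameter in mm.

20.8 mm

For a solid shaft τ_max = 16T/(πd³), so d = (16T/(π τ_allow))^(1/3) = (16·133.0/(π·7.49×10^7))^(1/3) = 0.02083 m.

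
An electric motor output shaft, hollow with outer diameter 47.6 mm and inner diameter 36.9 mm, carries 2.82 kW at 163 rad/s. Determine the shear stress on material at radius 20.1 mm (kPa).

1080 kPa

ω = 163 rad/s, so T = P/ω = 2.82×10³ / 163.0 = 17.30 N·m.
J = π(d_o⁴ − d_i⁴)/32 = π(0.0476⁴ − 0.0369⁴)/32 = 3.220×10^-7 m⁴.
Shear stress varies linearly with radius: τ = T·r/J = 17.30 × 0.0201 / 3.220×10^-7 = 1.080×10^6 Pa.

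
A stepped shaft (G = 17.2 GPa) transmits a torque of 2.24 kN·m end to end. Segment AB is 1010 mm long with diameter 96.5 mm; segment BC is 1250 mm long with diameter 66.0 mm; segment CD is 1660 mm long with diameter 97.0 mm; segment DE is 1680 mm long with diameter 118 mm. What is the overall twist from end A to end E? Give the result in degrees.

J_AB = π(0.0965)⁴/32 = 8.51×10^-6 m⁴; J_BC = π(0.0660)⁴/32 = 1.86×10^-6 m⁴; J_CD = π(0.0970)⁴/32 = 8.69×10^-6 m⁴; J_DE = π(0.118)⁴/32 = 1.90×10^-5 m⁴.
θ = (T/G)·Σ L_i/J_i = (2240/17.2×10⁹)·(1.01/8.51×10^-6 + 1.25/1.86×10^-6 + 1.66/8.69×10^-6 + 1.68/1.90×10^-5) = 0.1392 rad.

7.98°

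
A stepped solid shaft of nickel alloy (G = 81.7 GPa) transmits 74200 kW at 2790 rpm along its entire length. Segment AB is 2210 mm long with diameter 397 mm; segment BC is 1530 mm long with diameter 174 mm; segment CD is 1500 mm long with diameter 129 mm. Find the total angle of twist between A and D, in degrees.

ω = 2π·2790/60 = 292.2 rad/s, so T = P/ω = 74200×10³ / 292.2 = 254000 N·m.
J_AB = π(0.397)⁴/32 = 2.44×10^-3 m⁴; J_BC = π(0.174)⁴/32 = 9.00×10^-5 m⁴; J_CD = π(0.129)⁴/32 = 2.72×10^-5 m⁴.
θ = (T/G)·Σ L_i/J_i = (254000/81.7×10⁹)·(2.21/2.44×10^-3 + 1.53/9.00×10^-5 + 1.50/2.72×10^-5) = 0.2272 rad.

13.0°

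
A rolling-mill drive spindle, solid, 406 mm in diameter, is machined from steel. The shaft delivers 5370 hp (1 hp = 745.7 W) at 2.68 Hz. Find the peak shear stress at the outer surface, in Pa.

ω = 2π·2.68 = 16.84 rad/s, so T = P/ω = 5370×745.7 / 16.84 = 237800 N·m.
J = πd⁴/32 = π(0.406)⁴/32 = 2.667×10^-3 m⁴.
τ_max = T·r/J = 237800 × 0.203 / 2.667×10^-3 = 1.810×10^7 Pa.

1.81e7 Pa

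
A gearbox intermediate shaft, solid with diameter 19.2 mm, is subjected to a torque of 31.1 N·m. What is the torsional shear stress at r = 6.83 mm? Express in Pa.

J = πd⁴/32 = π(0.0192)⁴/32 = 1.334×10^-8 m⁴.
Shear stress varies linearly with radius: τ = T·r/J = 31.10 × 0.00683 / 1.334×10^-8 = 1.592×10^7 Pa.

1.59e7 Pa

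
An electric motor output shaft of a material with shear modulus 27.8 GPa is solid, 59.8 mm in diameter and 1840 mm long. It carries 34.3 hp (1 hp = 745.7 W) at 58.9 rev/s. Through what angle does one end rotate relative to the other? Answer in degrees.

ω = 2π·58.9 = 370.1 rad/s, so T = P/ω = 34.3×745.7 / 370.1 = 69.11 N·m.
J = πd⁴/32 = π(0.0598)⁴/32 = 1.255×10^-6 m⁴.
θ = T·L/(G·J) = 69.11 × 1.84 / (27.8×10⁹ × 1.255×10^-6) = 3.644×10^-3 rad.

0.209°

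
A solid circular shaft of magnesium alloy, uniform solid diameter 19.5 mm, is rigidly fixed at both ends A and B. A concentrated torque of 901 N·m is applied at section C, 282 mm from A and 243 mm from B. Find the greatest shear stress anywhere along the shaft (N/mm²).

332 N/mm²

With uniform GJ and both ends fixed, compatibility θ_AC = θ_CB gives T_A·a = T_B·b, together with T_A + T_B = T₀.
T_A = T₀·b/(a+b) = 901.0·243/525.0 = 417.0 N·m; T_B = 484.0 N·m.
τ in each portion: τ_AC = 2.86×10^8 Pa, τ_CB = 3.32×10^8 Pa; maximum is in CB.
τ_max = T_CB·r/J = 484.0·0.00975/1.42×10^-8 = 3.324×10^8 Pa.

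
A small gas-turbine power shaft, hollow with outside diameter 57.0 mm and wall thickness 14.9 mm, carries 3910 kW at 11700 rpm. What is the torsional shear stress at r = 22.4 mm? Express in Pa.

7.28e7 Pa

ω = 2π·11700/60 = 1225 rad/s, so T = P/ω = 3910×10³ / 1225 = 3191 N·m.
J = π(d_o⁴ − d_i⁴)/32 = π(0.0570⁴ − 0.0272⁴)/32 = 9.826×10^-7 m⁴.
Shear stress varies linearly with radius: τ = T·r/J = 3191 × 0.0224 / 9.826×10^-7 = 7.275×10^7 Pa.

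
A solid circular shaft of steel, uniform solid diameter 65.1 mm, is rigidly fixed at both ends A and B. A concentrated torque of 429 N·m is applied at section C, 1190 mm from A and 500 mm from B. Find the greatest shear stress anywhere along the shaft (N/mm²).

5.58 N/mm²

With uniform GJ and both ends fixed, compatibility θ_AC = θ_CB gives T_A·a = T_B·b, together with T_A + T_B = T₀.
T_A = T₀·b/(a+b) = 429.0·500/1690 = 126.9 N·m; T_B = 302.1 N·m.
τ in each portion: τ_AC = 2.34×10^6 Pa, τ_CB = 5.58×10^6 Pa; maximum is in CB.
τ_max = T_CB·r/J = 302.1·0.0325/1.76×10^-6 = 5.576×10^6 Pa.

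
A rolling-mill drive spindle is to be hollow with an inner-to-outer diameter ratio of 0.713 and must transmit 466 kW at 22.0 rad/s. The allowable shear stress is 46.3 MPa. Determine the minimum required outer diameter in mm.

ω = 22.0 rad/s, so T = P/ω = 466×10³ / 22.00 = 21180 N·m.
For a hollow shaft with d_i/d_o = 0.713: τ_max = 16T/(π d_o³ (1−k⁴)), so d_o = [16T/(π τ_allow (1−k⁴))]^(1/3) = [16·21180/(π·4.63×10^7·0.7416)]^(1/3) = 0.1465 m.

146 mm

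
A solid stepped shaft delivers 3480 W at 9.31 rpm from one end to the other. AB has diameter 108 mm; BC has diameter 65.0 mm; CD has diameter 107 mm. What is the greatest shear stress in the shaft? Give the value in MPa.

ω = 2π·9.31/60 = 0.9749 rad/s, so T = P/ω = 3480 / 0.9749 = 3569 N·m.
Under the same torque, τ_max = 16T/(πd³) is largest where d is smallest — segment BC (d = 65.0 mm).
τ_max = 16·3569/(π·(0.0650)³) = 6.620×10^7 Pa.

66.2 MPa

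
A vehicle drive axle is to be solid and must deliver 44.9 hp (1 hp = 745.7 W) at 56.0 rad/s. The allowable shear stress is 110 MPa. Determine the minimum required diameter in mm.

ω = 56.0 rad/s, so T = P/ω = 44.9×745.7 / 56.00 = 597.9 N·m.
For a solid shaft τ_max = 16T/(πd³), so d = (16T/(π τ_allow))^(1/3) = (16·597.9/(π·1.10×10^8))^(1/3) = 0.03025 m.

30.3 mm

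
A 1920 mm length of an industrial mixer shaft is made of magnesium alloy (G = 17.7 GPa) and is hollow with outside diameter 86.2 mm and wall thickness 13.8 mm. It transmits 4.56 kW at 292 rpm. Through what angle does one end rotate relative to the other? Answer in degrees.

0.217°

ω = 2π·292/60 = 30.58 rad/s, so T = P/ω = 4.56×10³ / 30.58 = 149.1 N·m.
J = π(d_o⁴ − d_i⁴)/32 = π(0.0862⁴ − 0.0586⁴)/32 = 4.263×10^-6 m⁴.
θ = T·L/(G·J) = 149.1 × 1.92 / (17.7×10⁹ × 4.263×10^-6) = 3.795×10^-3 rad.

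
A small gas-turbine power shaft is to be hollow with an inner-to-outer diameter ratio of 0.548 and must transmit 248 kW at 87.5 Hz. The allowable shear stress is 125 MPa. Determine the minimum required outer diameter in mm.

ω = 2π·87.5 = 549.8 rad/s, so T = P/ω = 248×10³ / 549.8 = 451.1 N·m.
For a hollow shaft with d_i/d_o = 0.548: τ_max = 16T/(π d_o³ (1−k⁴)), so d_o = [16T/(π τ_allow (1−k⁴))]^(1/3) = [16·451.1/(π·1.25×10^8·0.9098)]^(1/3) = 0.02723 m.

27.2 mm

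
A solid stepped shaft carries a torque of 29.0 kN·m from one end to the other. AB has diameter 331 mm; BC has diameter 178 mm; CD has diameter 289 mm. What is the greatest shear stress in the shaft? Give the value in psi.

3800 psi

Under the same torque, τ_max = 16T/(πd³) is largest where d is smallest — segment BC (d = 178 mm).
τ_max = 16·29000/(π·(0.178)³) = 2.619×10^7 Pa.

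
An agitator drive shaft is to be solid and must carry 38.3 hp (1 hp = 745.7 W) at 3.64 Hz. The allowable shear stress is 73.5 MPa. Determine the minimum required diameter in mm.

ω = 2π·3.64 = 22.87 rad/s, so T = P/ω = 38.3×745.7 / 22.87 = 1249 N·m.
For a solid shaft τ_max = 16T/(πd³), so d = (16T/(π τ_allow))^(1/3) = (16·1249/(π·7.35×10^7))^(1/3) = 0.04423 m.

44.2 mm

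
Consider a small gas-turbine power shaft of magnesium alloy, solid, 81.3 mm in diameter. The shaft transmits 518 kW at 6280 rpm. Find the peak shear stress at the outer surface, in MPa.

7.47 MPa

ω = 2π·6280/60 = 657.6 rad/s, so T = P/ω = 518×10³ / 657.6 = 787.7 N·m.
J = πd⁴/32 = π(0.0813)⁴/32 = 4.289×10^-6 m⁴.
τ_max = T·r/J = 787.7 × 0.0406 / 4.289×10^-6 = 7.465×10^6 Pa.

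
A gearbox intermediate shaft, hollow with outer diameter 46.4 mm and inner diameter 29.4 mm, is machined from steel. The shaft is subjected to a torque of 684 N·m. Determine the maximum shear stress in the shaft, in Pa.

J = π(d_o⁴ − d_i⁴)/32 = π(0.0464⁴ − 0.0294⁴)/32 = 3.817×10^-7 m⁴.
τ_max = T·r/J = 684.0 × 0.0232 / 3.817×10^-7 = 4.157×10^7 Pa.

4.16e7 Pa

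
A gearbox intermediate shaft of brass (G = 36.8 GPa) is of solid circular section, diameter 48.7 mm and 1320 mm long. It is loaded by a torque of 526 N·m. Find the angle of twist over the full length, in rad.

J = πd⁴/32 = π(0.0487)⁴/32 = 5.522×10^-7 m⁴.
θ = T·L/(G·J) = 526.0 × 1.32 / (36.8×10⁹ × 5.522×10^-7) = 0.03417 rad.

0.0342 rad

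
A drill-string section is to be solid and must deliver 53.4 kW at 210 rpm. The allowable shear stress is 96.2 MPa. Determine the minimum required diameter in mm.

ω = 2π·210/60 = 21.99 rad/s, so T = P/ω = 53.4×10³ / 21.99 = 2428 N·m.
For a solid shaft τ_max = 16T/(πd³), so d = (16T/(π τ_allow))^(1/3) = (16·2428/(π·9.62×10^7))^(1/3) = 0.05047 m.

50.5 mm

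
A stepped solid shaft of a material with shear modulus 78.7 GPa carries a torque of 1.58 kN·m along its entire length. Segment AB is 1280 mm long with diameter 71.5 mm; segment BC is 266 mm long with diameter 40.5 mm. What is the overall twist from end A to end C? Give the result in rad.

J_AB = π(0.0715)⁴/32 = 2.57×10^-6 m⁴; J_BC = π(0.0405)⁴/32 = 2.64×10^-7 m⁴.
θ = (T/G)·Σ L_i/J_i = (1580/78.7×10⁹)·(1.28/2.57×10^-6 + 0.266/2.64×10^-7) = 0.03023 rad.

0.0302 rad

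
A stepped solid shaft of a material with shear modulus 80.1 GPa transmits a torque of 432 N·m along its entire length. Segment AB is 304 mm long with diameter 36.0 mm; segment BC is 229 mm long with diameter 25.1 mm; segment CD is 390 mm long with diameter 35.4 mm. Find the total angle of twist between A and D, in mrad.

55.3 mrad

J_AB = π(0.0360)⁴/32 = 1.65×10^-7 m⁴; J_BC = π(0.0251)⁴/32 = 3.90×10^-8 m⁴; J_CD = π(0.0354)⁴/32 = 1.54×10^-7 m⁴.
θ = (T/G)·Σ L_i/J_i = (432.0/80.1×10⁹)·(0.304/1.65×10^-7 + 0.229/3.90×10^-8 + 0.390/1.54×10^-7) = 0.05528 rad.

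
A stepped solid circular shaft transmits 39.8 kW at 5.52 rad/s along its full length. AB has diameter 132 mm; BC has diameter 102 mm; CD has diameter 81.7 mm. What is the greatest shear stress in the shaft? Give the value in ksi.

9.77 ksi

ω = 5.52 rad/s, so T = P/ω = 39.8×10³ / 5.520 = 7210 N·m.
Under the same torque, τ_max = 16T/(πd³) is largest where d is smallest — segment CD (d = 81.7 mm).
τ_max = 16·7210/(π·(0.0817)³) = 6.734×10^7 Pa.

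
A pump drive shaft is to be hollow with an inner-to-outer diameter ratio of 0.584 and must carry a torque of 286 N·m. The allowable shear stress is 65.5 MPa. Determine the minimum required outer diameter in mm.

29.3 mm

For a hollow shaft with d_i/d_o = 0.584: τ_max = 16T/(π d_o³ (1−k⁴)), so d_o = [16T/(π τ_allow (1−k⁴))]^(1/3) = [16·286.0/(π·6.55×10^7·0.8837)]^(1/3) = 0.02930 m.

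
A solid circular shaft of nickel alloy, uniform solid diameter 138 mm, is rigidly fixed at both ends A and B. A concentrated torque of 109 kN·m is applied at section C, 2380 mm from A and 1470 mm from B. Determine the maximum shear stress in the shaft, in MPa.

With uniform GJ and both ends fixed, compatibility θ_AC = θ_CB gives T_A·a = T_B·b, together with T_A + T_B = T₀.
T_A = T₀·b/(a+b) = 109000·1470/3850 = 41620 N·m; T_B = 67380 N·m.
τ in each portion: τ_AC = 8.07×10^7 Pa, τ_CB = 1.31×10^8 Pa; maximum is in CB.
τ_max = T_CB·r/J = 67380·0.0690/3.56×10^-5 = 1.306×10^8 Pa.

131 MPa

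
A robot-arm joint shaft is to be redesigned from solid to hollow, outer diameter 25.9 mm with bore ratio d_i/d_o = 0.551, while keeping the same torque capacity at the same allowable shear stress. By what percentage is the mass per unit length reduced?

25.7 %

Equal τ_max and T ⇒ the solid shaft needs d_s³ = d_o³(1−k⁴), so d_s = 25.9·(1−0.551⁴)^(1/3) = 25.08 mm.
Area ratio A_h/A_s = d_o²(1−k²)/d_s² = (1−k²)/(1−k⁴)^(2/3) = 0.7428.
Mass saving = 1 − 0.7428 = 25.7 %.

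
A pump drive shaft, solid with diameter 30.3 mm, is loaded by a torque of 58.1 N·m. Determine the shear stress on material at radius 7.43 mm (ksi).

J = πd⁴/32 = π(0.0303)⁴/32 = 8.275×10^-8 m⁴.
Shear stress varies linearly with radius: τ = T·r/J = 58.10 × 0.00743 / 8.275×10^-8 = 5.217×10^6 Pa.

0.757 ksi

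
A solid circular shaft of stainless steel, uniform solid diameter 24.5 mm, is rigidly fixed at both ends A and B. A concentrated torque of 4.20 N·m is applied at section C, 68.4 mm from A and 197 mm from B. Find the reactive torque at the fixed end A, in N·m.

3.12 N·m

With uniform GJ and both ends fixed, compatibility θ_AC = θ_CB gives T_A·a = T_B·b, together with T_A + T_B = T₀.
T_A = T₀·b/(a+b) = 4.200·197/265.4 = 3.118 N·m; T_B = 1.082 N·m.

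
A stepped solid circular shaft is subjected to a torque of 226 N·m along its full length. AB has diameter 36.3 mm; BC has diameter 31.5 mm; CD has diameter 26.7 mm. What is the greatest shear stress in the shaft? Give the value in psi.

8770 psi

Under the same torque, τ_max = 16T/(πd³) is largest where d is smallest — segment CD (d = 26.7 mm).
τ_max = 16·226.0/(π·(0.0267)³) = 6.047×10^7 Pa.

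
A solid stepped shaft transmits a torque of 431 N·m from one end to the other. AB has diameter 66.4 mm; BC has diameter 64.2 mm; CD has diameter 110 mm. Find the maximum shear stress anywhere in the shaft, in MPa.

Under the same torque, τ_max = 16T/(πd³) is largest where d is smallest — segment BC (d = 64.2 mm).
τ_max = 16·431.0/(π·(0.0642)³) = 8.295×10^6 Pa.

8.30 MPa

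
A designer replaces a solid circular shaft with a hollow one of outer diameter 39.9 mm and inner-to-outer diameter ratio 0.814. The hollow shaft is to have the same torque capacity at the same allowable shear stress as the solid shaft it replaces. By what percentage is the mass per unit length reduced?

50.4 %

Equal τ_max and T ⇒ the solid shaft needs d_s³ = d_o³(1−k⁴), so d_s = 39.9·(1−0.814⁴)^(1/3) = 32.91 mm.
Area ratio A_h/A_s = d_o²(1−k²)/d_s² = (1−k²)/(1−k⁴)^(2/3) = 0.4961.
Mass saving = 1 − 0.4961 = 50.4 %.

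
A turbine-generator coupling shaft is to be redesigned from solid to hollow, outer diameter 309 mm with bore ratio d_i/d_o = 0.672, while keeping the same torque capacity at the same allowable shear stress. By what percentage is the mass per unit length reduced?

36.2 %

Equal τ_max and T ⇒ the solid shaft needs d_s³ = d_o³(1−k⁴), so d_s = 309·(1−0.672⁴)^(1/3) = 286.4 mm.
Area ratio A_h/A_s = d_o²(1−k²)/d_s² = (1−k²)/(1−k⁴)^(2/3) = 0.6385.
Mass saving = 1 − 0.6385 = 36.2 %.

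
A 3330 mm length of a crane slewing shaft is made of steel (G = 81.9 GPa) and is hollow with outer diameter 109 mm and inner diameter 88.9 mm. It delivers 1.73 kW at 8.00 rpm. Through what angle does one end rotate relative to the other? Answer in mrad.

ω = 2π·8.00/60 = 0.8378 rad/s, so T = P/ω = 1.73×10³ / 0.8378 = 2065 N·m.
J = π(d_o⁴ − d_i⁴)/32 = π(0.109⁴ − 0.0889⁴)/32 = 7.726×10^-6 m⁴.
θ = T·L/(G·J) = 2065 × 3.33 / (81.9×10⁹ × 7.726×10^-6) = 0.01087 rad.

10.9 mrad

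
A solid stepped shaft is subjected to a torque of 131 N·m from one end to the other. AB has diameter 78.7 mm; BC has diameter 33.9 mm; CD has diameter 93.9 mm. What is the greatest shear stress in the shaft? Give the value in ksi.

Under the same torque, τ_max = 16T/(πd³) is largest where d is smallest — segment BC (d = 33.9 mm).
τ_max = 16·131.0/(π·(0.0339)³) = 1.713×10^7 Pa.

2.48 ksi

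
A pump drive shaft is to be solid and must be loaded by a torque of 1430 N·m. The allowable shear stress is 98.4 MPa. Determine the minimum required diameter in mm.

42.0 mm

For a solid shaft τ_max = 16T/(πd³), so d = (16T/(π τ_allow))^(1/3) = (16·1430/(π·9.84×10^7))^(1/3) = 0.04199 m.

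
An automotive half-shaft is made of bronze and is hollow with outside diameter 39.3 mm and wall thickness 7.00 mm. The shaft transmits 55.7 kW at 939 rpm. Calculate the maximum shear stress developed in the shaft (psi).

ω = 2π·939/60 = 98.33 rad/s, so T = P/ω = 55.7×10³ / 98.33 = 566.4 N·m.
J = π(d_o⁴ − d_i⁴)/32 = π(0.0393⁴ − 0.0253⁴)/32 = 1.940×10^-7 m⁴.
τ_max = T·r/J = 566.4 × 0.0196 / 1.940×10^-7 = 5.738×10^7 Pa.

8320 psi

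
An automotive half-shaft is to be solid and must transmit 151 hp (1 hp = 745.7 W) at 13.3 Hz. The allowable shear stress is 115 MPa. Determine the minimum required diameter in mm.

ω = 2π·13.3 = 83.57 rad/s, so T = P/ω = 151×745.7 / 83.57 = 1347 N·m.
For a solid shaft τ_max = 16T/(πd³), so d = (16T/(π τ_allow))^(1/3) = (16·1347/(π·1.15×10^8))^(1/3) = 0.03908 m.

39.1 mm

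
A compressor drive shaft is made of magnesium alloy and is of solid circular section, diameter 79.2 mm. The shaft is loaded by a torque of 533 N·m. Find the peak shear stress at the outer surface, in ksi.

0.793 ksi

J = πd⁴/32 = π(0.0792)⁴/32 = 3.863×10^-6 m⁴.
τ_max = T·r/J = 533.0 × 0.0396 / 3.863×10^-6 = 5.464×10^6 Pa.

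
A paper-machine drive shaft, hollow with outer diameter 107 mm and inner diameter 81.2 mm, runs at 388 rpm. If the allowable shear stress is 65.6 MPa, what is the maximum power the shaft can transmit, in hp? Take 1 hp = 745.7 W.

575 hp

J = π(d_o⁴ − d_i⁴)/32 = π(0.107⁴ − 0.0812⁴)/32 = 8.601×10^-6 m⁴.
T_max = τ_allow·J/r = 6.56×10^7 × 8.601×10^-6 / 0.0535 = 10550 N·m.
ω = 2π·388/60 = 40.63 rad/s, so P_max = T_max·ω = 4.285×10^5 W.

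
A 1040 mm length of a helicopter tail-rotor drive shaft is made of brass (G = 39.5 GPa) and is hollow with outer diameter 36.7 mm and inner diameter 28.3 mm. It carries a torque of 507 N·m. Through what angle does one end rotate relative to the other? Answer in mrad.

116 mrad

J = π(d_o⁴ − d_i⁴)/32 = π(0.0367⁴ − 0.0283⁴)/32 = 1.151×10^-7 m⁴.
θ = T·L/(G·J) = 507.0 × 1.04 / (39.5×10⁹ × 1.151×10^-7) = 0.1159 rad.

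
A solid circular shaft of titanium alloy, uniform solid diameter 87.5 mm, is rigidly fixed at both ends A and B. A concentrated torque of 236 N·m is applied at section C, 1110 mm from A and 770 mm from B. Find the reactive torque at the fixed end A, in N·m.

With uniform GJ and both ends fixed, compatibility θ_AC = θ_CB gives T_A·a = T_B·b, together with T_A + T_B = T₀.
T_A = T₀·b/(a+b) = 236.0·770/1880 = 96.66 N·m; T_B = 139.3 N·m.

96.7 N·m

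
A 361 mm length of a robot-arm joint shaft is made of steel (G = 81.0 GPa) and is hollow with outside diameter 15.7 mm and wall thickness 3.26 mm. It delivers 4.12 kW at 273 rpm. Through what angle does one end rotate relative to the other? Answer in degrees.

ω = 2π·273/60 = 28.59 rad/s, so T = P/ω = 4.12×10³ / 28.59 = 144.1 N·m.
J = π(d_o⁴ − d_i⁴)/32 = π(0.0157⁴ − 0.00918⁴)/32 = 5.268×10^-9 m⁴.
θ = T·L/(G·J) = 144.1 × 0.361 / (81.0×10⁹ × 5.268×10^-9) = 0.1219 rad.

6.99°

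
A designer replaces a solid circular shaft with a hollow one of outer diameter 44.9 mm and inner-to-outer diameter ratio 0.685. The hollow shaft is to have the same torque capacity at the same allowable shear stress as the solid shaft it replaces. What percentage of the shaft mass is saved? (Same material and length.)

Equal τ_max and T ⇒ the solid shaft needs d_s³ = d_o³(1−k⁴), so d_s = 44.9·(1−0.685⁴)^(1/3) = 41.33 mm.
Area ratio A_h/A_s = d_o²(1−k²)/d_s² = (1−k²)/(1−k⁴)^(2/3) = 0.6265.
Mass saving = 1 − 0.6265 = 37.4 %.

37.4 %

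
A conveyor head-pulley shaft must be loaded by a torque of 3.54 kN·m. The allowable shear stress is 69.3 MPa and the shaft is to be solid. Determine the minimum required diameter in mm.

For a solid shaft τ_max = 16T/(πd³), so d = (16T/(π τ_allow))^(1/3) = (16·3540/(π·6.93×10^7))^(1/3) = 0.06384 m.

63.8 mm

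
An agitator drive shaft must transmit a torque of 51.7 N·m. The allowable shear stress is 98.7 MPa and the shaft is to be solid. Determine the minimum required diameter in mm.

For a solid shaft τ_max = 16T/(πd³), so d = (16T/(π τ_allow))^(1/3) = (16·51.70/(π·9.87×10^7))^(1/3) = 0.01387 m.

13.9 mm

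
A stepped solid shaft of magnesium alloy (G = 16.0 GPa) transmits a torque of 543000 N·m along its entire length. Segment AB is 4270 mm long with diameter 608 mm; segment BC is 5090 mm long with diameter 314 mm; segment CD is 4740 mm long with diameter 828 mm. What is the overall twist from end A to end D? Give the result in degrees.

J_AB = π(0.608)⁴/32 = 0.0134 m⁴; J_BC = π(0.314)⁴/32 = 9.54×10^-4 m⁴; J_CD = π(0.828)⁴/32 = 0.0461 m⁴.
θ = (T/G)·Σ L_i/J_i = (543000/16.0×10⁹)·(4.27/0.0134 + 5.09/9.54×10^-4 + 4.74/0.0461) = 0.1953 rad.

11.2°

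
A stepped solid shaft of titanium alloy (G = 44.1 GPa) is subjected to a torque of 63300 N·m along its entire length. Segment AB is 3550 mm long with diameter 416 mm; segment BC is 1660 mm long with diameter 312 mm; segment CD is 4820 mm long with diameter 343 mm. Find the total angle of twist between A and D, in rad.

0.00939 rad

J_AB = π(0.416)⁴/32 = 2.94×10^-3 m⁴; J_BC = π(0.312)⁴/32 = 9.30×10^-4 m⁴; J_CD = π(0.343)⁴/32 = 1.36×10^-3 m⁴.
θ = (T/G)·Σ L_i/J_i = (63300/44.1×10⁹)·(3.55/2.94×10^-3 + 1.66/9.30×10^-4 + 4.82/1.36×10^-3) = 9.386×10^-3 rad.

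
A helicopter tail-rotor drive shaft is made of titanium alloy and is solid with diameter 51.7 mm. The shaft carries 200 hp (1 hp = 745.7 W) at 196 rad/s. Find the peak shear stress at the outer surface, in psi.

ω = 196 rad/s, so T = P/ω = 200×745.7 / 196.0 = 760.9 N·m.
J = πd⁴/32 = π(0.0517)⁴/32 = 7.014×10^-7 m⁴.
τ_max = T·r/J = 760.9 × 0.0259 / 7.014×10^-7 = 2.804×10^7 Pa.

4070 psi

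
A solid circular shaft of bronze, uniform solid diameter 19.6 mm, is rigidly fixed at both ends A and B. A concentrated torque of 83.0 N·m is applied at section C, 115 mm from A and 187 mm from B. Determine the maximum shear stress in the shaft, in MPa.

34.8 MPa

With uniform GJ and both ends fixed, compatibility θ_AC = θ_CB gives T_A·a = T_B·b, together with T_A + T_B = T₀.
T_A = T₀·b/(a+b) = 83.00·187/302.0 = 51.39 N·m; T_B = 31.61 N·m.
τ in each portion: τ_AC = 3.48×10^7 Pa, τ_CB = 2.14×10^7 Pa; maximum is in AC.
τ_max = T_AC·r/J = 51.39·0.00980/1.45×10^-8 = 3.476×10^7 Pa.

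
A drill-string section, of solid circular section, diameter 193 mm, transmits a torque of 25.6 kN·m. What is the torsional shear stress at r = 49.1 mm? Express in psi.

1340 psi

J = πd⁴/32 = π(0.193)⁴/32 = 1.362×10^-4 m⁴.
Shear stress varies linearly with radius: τ = T·r/J = 25600 × 0.0491 / 1.362×10^-4 = 9.228×10^6 Pa.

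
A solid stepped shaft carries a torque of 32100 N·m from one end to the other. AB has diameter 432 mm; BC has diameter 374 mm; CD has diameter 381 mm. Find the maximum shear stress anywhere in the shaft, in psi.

453 psi

Under the same torque, τ_max = 16T/(πd³) is largest where d is smallest — segment BC (d = 374 mm).
τ_max = 16·32100/(π·(0.374)³) = 3.125×10^6 Pa.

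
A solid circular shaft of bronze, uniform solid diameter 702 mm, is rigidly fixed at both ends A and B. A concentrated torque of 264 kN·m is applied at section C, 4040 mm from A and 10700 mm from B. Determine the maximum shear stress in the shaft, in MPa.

With uniform GJ and both ends fixed, compatibility θ_AC = θ_CB gives T_A·a = T_B·b, together with T_A + T_B = T₀.
T_A = T₀·b/(a+b) = 264000·10700/14740 = 191600 N·m; T_B = 72360 N·m.
τ in each portion: τ_AC = 2.82×10^6 Pa, τ_CB = 1.07×10^6 Pa; maximum is in AC.
τ_max = T_AC·r/J = 191600·0.351/0.0238 = 2.821×10^6 Pa.

2.82 MPa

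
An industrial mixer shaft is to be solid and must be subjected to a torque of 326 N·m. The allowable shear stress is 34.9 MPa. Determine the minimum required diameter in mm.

36.2 mm

For a solid shaft τ_max = 16T/(πd³), so d = (16T/(π τ_allow))^(1/3) = (16·326.0/(π·3.49×10^7))^(1/3) = 0.03623 m.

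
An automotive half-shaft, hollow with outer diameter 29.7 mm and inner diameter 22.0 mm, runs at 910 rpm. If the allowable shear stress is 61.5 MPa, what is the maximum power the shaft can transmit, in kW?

J = π(d_o⁴ − d_i⁴)/32 = π(0.0297⁴ − 0.0220⁴)/32 = 5.339×10^-8 m⁴.
T_max = τ_allow·J/r = 6.15×10^7 × 5.339×10^-8 / 0.0149 = 221.1 N·m.
ω = 2π·910/60 = 95.29 rad/s, so P_max = T_max·ω = 2.107×10^4 W.

21.1 kW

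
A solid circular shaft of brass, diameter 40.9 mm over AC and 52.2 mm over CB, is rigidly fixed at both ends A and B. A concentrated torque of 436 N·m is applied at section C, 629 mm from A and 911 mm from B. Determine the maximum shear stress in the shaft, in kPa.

Compatibility: T_A·a/J_AC = T_B·b/J_CB with T_A + T_B = T₀.
J_AC = 2.75×10^-7 m⁴, J_CB = 7.29×10^-7 m⁴, so T_A = T₀·(J_AC/a)/((J_AC/a)+(J_CB/b)) = 154.0 N·m, T_B = 282.0 N·m.
τ in each portion: τ_AC = 1.15×10^7 Pa, τ_CB = 1.01×10^7 Pa; maximum is in AC.
τ_max = T_AC·r/J = 154.0·0.0204/2.75×10^-7 = 1.146×10^7 Pa.

11500 kPa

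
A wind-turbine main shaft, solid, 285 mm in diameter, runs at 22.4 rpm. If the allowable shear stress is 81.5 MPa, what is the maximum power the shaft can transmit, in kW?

J = πd⁴/32 = π(0.285)⁴/32 = 6.477×10^-4 m⁴.
T_max = τ_allow·J/r = 8.15×10^7 × 6.477×10^-4 / 0.142 = 370400 N·m.
ω = 2π·22.4/60 = 2.346 rad/s, so P_max = T_max·ω = 8.690×10^5 W.

869 kW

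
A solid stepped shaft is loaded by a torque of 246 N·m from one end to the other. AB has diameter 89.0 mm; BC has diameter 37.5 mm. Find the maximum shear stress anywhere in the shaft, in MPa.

Under the same torque, τ_max = 16T/(πd³) is largest where d is smallest — segment BC (d = 37.5 mm).
τ_max = 16·246.0/(π·(0.0375)³) = 2.376×10^7 Pa.

23.8 MPa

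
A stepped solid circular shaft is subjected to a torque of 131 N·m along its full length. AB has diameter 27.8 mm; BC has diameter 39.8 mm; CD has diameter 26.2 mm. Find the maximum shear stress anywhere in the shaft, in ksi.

Under the same torque, τ_max = 16T/(πd³) is largest where d is smallest — segment CD (d = 26.2 mm).
τ_max = 16·131.0/(π·(0.0262)³) = 3.710×10^7 Pa.

5.38 ksi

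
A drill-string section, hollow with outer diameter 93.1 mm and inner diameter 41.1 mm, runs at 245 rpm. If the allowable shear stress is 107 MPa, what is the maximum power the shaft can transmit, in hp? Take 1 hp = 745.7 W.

J = π(d_o⁴ − d_i⁴)/32 = π(0.0931⁴ − 0.0411⁴)/32 = 7.095×10^-6 m⁴.
T_max = τ_allow·J/r = 1.07×10^8 × 7.095×10^-6 / 0.0465 = 16310 N·m.
ω = 2π·245/60 = 25.66 rad/s, so P_max = T_max·ω = 4.184×10^5 W.

561 hp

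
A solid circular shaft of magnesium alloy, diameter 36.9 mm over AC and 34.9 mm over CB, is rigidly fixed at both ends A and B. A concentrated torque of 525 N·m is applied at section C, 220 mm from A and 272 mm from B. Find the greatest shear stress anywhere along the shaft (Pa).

3.23e7 Pa

Compatibility: T_A·a/J_AC = T_B·b/J_CB with T_A + T_B = T₀.
J_AC = 1.82×10^-7 m⁴, J_CB = 1.46×10^-7 m⁴, so T_A = T₀·(J_AC/a)/((J_AC/a)+(J_CB/b)) = 318.7 N·m, T_B = 206.3 N·m.
τ in each portion: τ_AC = 3.23×10^7 Pa, τ_CB = 2.47×10^7 Pa; maximum is in AC.
τ_max = T_AC·r/J = 318.7·0.0184/1.82×10^-7 = 3.231×10^7 Pa.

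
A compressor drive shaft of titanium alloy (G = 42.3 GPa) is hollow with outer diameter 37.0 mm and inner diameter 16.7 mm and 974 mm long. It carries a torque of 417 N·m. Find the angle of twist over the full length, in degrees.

3.12°

J = π(d_o⁴ − d_i⁴)/32 = π(0.0370⁴ − 0.0167⁴)/32 = 1.764×10^-7 m⁴.
θ = T·L/(G·J) = 417.0 × 0.974 / (42.3×10⁹ × 1.764×10^-7) = 0.05444 rad.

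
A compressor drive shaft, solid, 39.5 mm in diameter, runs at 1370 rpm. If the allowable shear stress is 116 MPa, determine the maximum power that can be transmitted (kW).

J = πd⁴/32 = π(0.0395)⁴/32 = 2.390×10^-7 m⁴.
T_max = τ_allow·J/r = 1.16×10^8 × 2.390×10^-7 / 0.0198 = 1404 N·m.
ω = 2π·1370/60 = 143.5 rad/s, so P_max = T_max·ω = 2.014×10^5 W.

201 kW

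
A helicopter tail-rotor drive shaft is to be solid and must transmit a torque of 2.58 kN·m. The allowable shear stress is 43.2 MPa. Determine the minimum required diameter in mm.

67.3 mm

For a solid shaft τ_max = 16T/(πd³), so d = (16T/(π τ_allow))^(1/3) = (16·2580/(π·4.32×10^7))^(1/3) = 0.06725 m.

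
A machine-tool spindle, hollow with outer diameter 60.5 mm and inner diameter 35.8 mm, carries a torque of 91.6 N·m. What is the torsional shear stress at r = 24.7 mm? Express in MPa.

1.96 MPa

J = π(d_o⁴ − d_i⁴)/32 = π(0.0605⁴ − 0.0358⁴)/32 = 1.154×10^-6 m⁴.
Shear stress varies linearly with radius: τ = T·r/J = 91.60 × 0.0247 / 1.154×10^-6 = 1.961×10^6 Pa.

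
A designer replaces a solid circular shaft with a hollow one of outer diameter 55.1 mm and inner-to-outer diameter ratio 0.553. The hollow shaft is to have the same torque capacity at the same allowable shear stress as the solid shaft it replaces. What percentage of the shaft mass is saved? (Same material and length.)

25.9 %

Equal τ_max and T ⇒ the solid shaft needs d_s³ = d_o³(1−k⁴), so d_s = 55.1·(1−0.553⁴)^(1/3) = 53.33 mm.
Area ratio A_h/A_s = d_o²(1−k²)/d_s² = (1−k²)/(1−k⁴)^(2/3) = 0.7412.
Mass saving = 1 − 0.7412 = 25.9 %.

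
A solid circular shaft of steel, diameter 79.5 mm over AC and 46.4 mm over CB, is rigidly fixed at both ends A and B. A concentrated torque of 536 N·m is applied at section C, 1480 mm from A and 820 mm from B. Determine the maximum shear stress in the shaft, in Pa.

Compatibility: T_A·a/J_AC = T_B·b/J_CB with T_A + T_B = T₀.
J_AC = 3.92×10^-6 m⁴, J_CB = 4.55×10^-7 m⁴, so T_A = T₀·(J_AC/a)/((J_AC/a)+(J_CB/b)) = 443.2 N·m, T_B = 92.82 N·m.
τ in each portion: τ_AC = 4.49×10^6 Pa, τ_CB = 4.73×10^6 Pa; maximum is in CB.
τ_max = T_CB·r/J = 92.82·0.0232/4.55×10^-7 = 4.732×10^6 Pa.

4.73e6 Pa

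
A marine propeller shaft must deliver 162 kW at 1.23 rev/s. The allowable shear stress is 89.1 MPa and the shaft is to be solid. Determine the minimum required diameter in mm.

106 mm

ω = 2π·1.23 = 7.728 rad/s, so T = P/ω = 162×10³ / 7.728 = 20960 N·m.
For a solid shaft τ_max = 16T/(πd³), so d = (16T/(π τ_allow))^(1/3) = (16·20960/(π·8.91×10^7))^(1/3) = 0.1062 m.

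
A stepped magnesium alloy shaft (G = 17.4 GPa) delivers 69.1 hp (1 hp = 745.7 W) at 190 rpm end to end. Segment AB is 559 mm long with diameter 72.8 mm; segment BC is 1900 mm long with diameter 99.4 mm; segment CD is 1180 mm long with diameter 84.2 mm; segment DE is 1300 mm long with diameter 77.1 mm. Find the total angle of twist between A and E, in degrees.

ω = 2π·190/60 = 19.90 rad/s, so T = P/ω = 69.1×745.7 / 19.90 = 2590 N·m.
J_AB = π(0.0728)⁴/32 = 2.76×10^-6 m⁴; J_BC = π(0.0994)⁴/32 = 9.58×10^-6 m⁴; J_CD = π(0.0842)⁴/32 = 4.93×10^-6 m⁴; J_DE = π(0.0771)⁴/32 = 3.47×10^-6 m⁴.
θ = (T/G)·Σ L_i/J_i = (2590/17.4×10⁹)·(0.559/2.76×10^-6 + 1.90/9.58×10^-6 + 1.18/4.93×10^-6 + 1.30/3.47×10^-6) = 0.1510 rad.

8.65°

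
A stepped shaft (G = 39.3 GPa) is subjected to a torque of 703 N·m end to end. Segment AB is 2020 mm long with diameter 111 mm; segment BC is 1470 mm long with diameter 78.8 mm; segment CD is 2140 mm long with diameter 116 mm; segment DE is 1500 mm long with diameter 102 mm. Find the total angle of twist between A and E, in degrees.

0.805°

J_AB = π(0.111)⁴/32 = 1.49×10^-5 m⁴; J_BC = π(0.0788)⁴/32 = 3.79×10^-6 m⁴; J_CD = π(0.116)⁴/32 = 1.78×10^-5 m⁴; J_DE = π(0.102)⁴/32 = 1.06×10^-5 m⁴.
θ = (T/G)·Σ L_i/J_i = (703.0/39.3×10⁹)·(2.02/1.49×10^-5 + 1.47/3.79×10^-6 + 2.14/1.78×10^-5 + 1.50/1.06×10^-5) = 0.01405 rad.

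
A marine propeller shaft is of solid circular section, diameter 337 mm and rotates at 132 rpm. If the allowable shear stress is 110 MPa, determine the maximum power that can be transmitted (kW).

11400 kW

J = πd⁴/32 = π(0.337)⁴/32 = 1.266×10^-3 m⁴.
T_max = τ_allow·J/r = 1.10×10^8 × 1.266×10^-3 / 0.169 = 826600 N·m.
ω = 2π·132/60 = 13.82 rad/s, so P_max = T_max·ω = 1.143×10^7 W.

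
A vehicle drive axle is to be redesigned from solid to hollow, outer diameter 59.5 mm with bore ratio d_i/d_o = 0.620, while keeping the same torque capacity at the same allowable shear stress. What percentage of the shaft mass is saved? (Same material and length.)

31.5 %

Equal τ_max and T ⇒ the solid shaft needs d_s³ = d_o³(1−k⁴), so d_s = 59.5·(1−0.620⁴)^(1/3) = 56.41 mm.
Area ratio A_h/A_s = d_o²(1−k²)/d_s² = (1−k²)/(1−k⁴)^(2/3) = 0.6848.
Mass saving = 1 − 0.6848 = 31.5 %.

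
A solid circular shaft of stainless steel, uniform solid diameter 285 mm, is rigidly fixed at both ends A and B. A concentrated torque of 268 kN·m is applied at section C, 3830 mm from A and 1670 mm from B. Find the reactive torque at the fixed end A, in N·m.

With uniform GJ and both ends fixed, compatibility θ_AC = θ_CB gives T_A·a = T_B·b, together with T_A + T_B = T₀.
T_A = T₀·b/(a+b) = 268000·1670/5500 = 81370 N·m; T_B = 186600 N·m.

81400 N·m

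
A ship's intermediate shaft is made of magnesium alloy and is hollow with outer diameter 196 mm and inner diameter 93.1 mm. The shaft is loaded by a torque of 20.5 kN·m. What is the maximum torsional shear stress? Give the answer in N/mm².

14.6 N/mm²

J = π(d_o⁴ − d_i⁴)/32 = π(0.196⁴ − 0.0931⁴)/32 = 1.375×10^-4 m⁴.
τ_max = T·r/J = 20500 × 0.0980 / 1.375×10^-4 = 1.461×10^7 Pa.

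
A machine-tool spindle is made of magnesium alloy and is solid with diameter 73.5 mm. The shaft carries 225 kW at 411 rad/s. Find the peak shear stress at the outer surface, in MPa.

ω = 411 rad/s, so T = P/ω = 225×10³ / 411.0 = 547.4 N·m.
J = πd⁴/32 = π(0.0735)⁴/32 = 2.865×10^-6 m⁴.
τ_max = T·r/J = 547.4 × 0.0367 / 2.865×10^-6 = 7.022×10^6 Pa.

7.02 MPa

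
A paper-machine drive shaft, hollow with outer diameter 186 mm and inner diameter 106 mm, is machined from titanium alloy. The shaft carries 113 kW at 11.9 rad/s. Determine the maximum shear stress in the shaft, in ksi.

ω = 11.9 rad/s, so T = P/ω = 113×10³ / 11.90 = 9496 N·m.
J = π(d_o⁴ − d_i⁴)/32 = π(0.186⁴ − 0.106⁴)/32 = 1.051×10^-4 m⁴.
τ_max = T·r/J = 9496 × 0.0930 / 1.051×10^-4 = 8.402×10^6 Pa.

1.22 ksi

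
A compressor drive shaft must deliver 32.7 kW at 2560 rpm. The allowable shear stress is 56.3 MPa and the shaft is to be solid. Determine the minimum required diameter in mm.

ω = 2π·2560/60 = 268.1 rad/s, so T = P/ω = 32.7×10³ / 268.1 = 122.0 N·m.
For a solid shaft τ_max = 16T/(πd³), so d = (16T/(π τ_allow))^(1/3) = (16·122.0/(π·5.63×10^7))^(1/3) = 0.02226 m.

22.3 mm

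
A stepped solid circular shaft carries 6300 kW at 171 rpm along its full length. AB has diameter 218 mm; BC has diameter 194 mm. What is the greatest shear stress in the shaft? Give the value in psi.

35600 psi

ω = 2π·171/60 = 17.91 rad/s, so T = P/ω = 6300×10³ / 17.91 = 351800 N·m.
Under the same torque, τ_max = 16T/(πd³) is largest where d is smallest — segment BC (d = 194 mm).
τ_max = 16·351800/(π·(0.194)³) = 2.454×10^8 Pa.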